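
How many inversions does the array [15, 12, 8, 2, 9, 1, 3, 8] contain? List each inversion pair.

Finding inversions in [15, 12, 8, 2, 9, 1, 3, 8]:

(0, 1): arr[0]=15 > arr[1]=12
(0, 2): arr[0]=15 > arr[2]=8
(0, 3): arr[0]=15 > arr[3]=2
(0, 4): arr[0]=15 > arr[4]=9
(0, 5): arr[0]=15 > arr[5]=1
(0, 6): arr[0]=15 > arr[6]=3
(0, 7): arr[0]=15 > arr[7]=8
(1, 2): arr[1]=12 > arr[2]=8
(1, 3): arr[1]=12 > arr[3]=2
(1, 4): arr[1]=12 > arr[4]=9
(1, 5): arr[1]=12 > arr[5]=1
(1, 6): arr[1]=12 > arr[6]=3
(1, 7): arr[1]=12 > arr[7]=8
(2, 3): arr[2]=8 > arr[3]=2
(2, 5): arr[2]=8 > arr[5]=1
(2, 6): arr[2]=8 > arr[6]=3
(3, 5): arr[3]=2 > arr[5]=1
(4, 5): arr[4]=9 > arr[5]=1
(4, 6): arr[4]=9 > arr[6]=3
(4, 7): arr[4]=9 > arr[7]=8

Total inversions: 20

The array has 20 inversion(s): (0,1), (0,2), (0,3), (0,4), (0,5), (0,6), (0,7), (1,2), (1,3), (1,4), (1,5), (1,6), (1,7), (2,3), (2,5), (2,6), (3,5), (4,5), (4,6), (4,7). Each pair (i,j) satisfies i < j and arr[i] > arr[j].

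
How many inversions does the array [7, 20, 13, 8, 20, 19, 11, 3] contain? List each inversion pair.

Finding inversions in [7, 20, 13, 8, 20, 19, 11, 3]:

(0, 7): arr[0]=7 > arr[7]=3
(1, 2): arr[1]=20 > arr[2]=13
(1, 3): arr[1]=20 > arr[3]=8
(1, 5): arr[1]=20 > arr[5]=19
(1, 6): arr[1]=20 > arr[6]=11
(1, 7): arr[1]=20 > arr[7]=3
(2, 3): arr[2]=13 > arr[3]=8
(2, 6): arr[2]=13 > arr[6]=11
(2, 7): arr[2]=13 > arr[7]=3
(3, 7): arr[3]=8 > arr[7]=3
(4, 5): arr[4]=20 > arr[5]=19
(4, 6): arr[4]=20 > arr[6]=11
(4, 7): arr[4]=20 > arr[7]=3
(5, 6): arr[5]=19 > arr[6]=11
(5, 7): arr[5]=19 > arr[7]=3
(6, 7): arr[6]=11 > arr[7]=3

Total inversions: 16

The array has 16 inversion(s): (0,7), (1,2), (1,3), (1,5), (1,6), (1,7), (2,3), (2,6), (2,7), (3,7), (4,5), (4,6), (4,7), (5,6), (5,7), (6,7). Each pair (i,j) satisfies i < j and arr[i] > arr[j].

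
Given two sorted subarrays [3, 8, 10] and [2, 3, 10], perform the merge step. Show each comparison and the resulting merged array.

Merging process:

Compare 3 vs 2: take 2 from right. Merged: [2]
Compare 3 vs 3: take 3 from left. Merged: [2, 3]
Compare 8 vs 3: take 3 from right. Merged: [2, 3, 3]
Compare 8 vs 10: take 8 from left. Merged: [2, 3, 3, 8]
Compare 10 vs 10: take 10 from left. Merged: [2, 3, 3, 8, 10]
Append remaining from right: [10]. Merged: [2, 3, 3, 8, 10, 10]

Final merged array: [2, 3, 3, 8, 10, 10]
Total comparisons: 5

The merged array is [2, 3, 3, 8, 10, 10], requiring 5 comparisons. The merge step runs in O(n) time where n is the total number of elements.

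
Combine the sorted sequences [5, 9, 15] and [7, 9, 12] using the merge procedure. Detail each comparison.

Merging process:

Compare 5 vs 7: take 5 from left. Merged: [5]
Compare 9 vs 7: take 7 from right. Merged: [5, 7]
Compare 9 vs 9: take 9 from left. Merged: [5, 7, 9]
Compare 15 vs 9: take 9 from right. Merged: [5, 7, 9, 9]
Compare 15 vs 12: take 12 from right. Merged: [5, 7, 9, 9, 12]
Append remaining from left: [15]. Merged: [5, 7, 9, 9, 12, 15]

Final merged array: [5, 7, 9, 9, 12, 15]
Total comparisons: 5

The merged array is [5, 7, 9, 9, 12, 15], requiring 5 comparisons. The merge step runs in O(n) time where n is the total number of elements.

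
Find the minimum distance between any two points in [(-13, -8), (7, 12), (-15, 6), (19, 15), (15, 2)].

Computing all pairwise distances among 5 points:

d((-13, -8), (7, 12)) = 28.2843
d((-13, -8), (-15, 6)) = 14.1421
d((-13, -8), (19, 15)) = 39.4081
d((-13, -8), (15, 2)) = 29.7321
d((7, 12), (-15, 6)) = 22.8035
d((7, 12), (19, 15)) = 12.3693 <-- minimum
d((7, 12), (15, 2)) = 12.8062
d((-15, 6), (19, 15)) = 35.171
d((-15, 6), (15, 2)) = 30.2655
d((19, 15), (15, 2)) = 13.6015

Closest pair: (7, 12) and (19, 15) with distance 12.3693

The closest pair is (7, 12) and (19, 15) with Euclidean distance 12.3693. For 5 points, brute-force pairwise comparison is shown above. For large n, the divide-and-conquer algorithm (sort by x, recurse on halves, check the dividing strip) achieves O(n log n).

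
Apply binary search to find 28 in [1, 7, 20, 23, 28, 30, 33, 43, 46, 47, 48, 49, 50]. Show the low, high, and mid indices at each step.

Binary search for 28 in [1, 7, 20, 23, 28, 30, 33, 43, 46, 47, 48, 49, 50]:

lo=0, hi=12, mid=6, arr[mid]=33 -> 33 > 28, search left half
lo=0, hi=5, mid=2, arr[mid]=20 -> 20 < 28, search right half
lo=3, hi=5, mid=4, arr[mid]=28 -> Found target at index 4!

Binary search finds 28 at index 4 after 3 comparisons. The search repeatedly halves the search space by comparing with the middle element.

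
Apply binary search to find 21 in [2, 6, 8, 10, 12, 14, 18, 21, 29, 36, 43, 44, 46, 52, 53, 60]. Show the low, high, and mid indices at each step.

Binary search for 21 in [2, 6, 8, 10, 12, 14, 18, 21, 29, 36, 43, 44, 46, 52, 53, 60]:

lo=0, hi=15, mid=7, arr[mid]=21 -> Found target at index 7!

Binary search finds 21 at index 7 after 1 comparisons. The search repeatedly halves the search space by comparing with the middle element.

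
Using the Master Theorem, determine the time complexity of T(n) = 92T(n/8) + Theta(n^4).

Master Theorem for T(n) = 92T(n/8) + O(n^4):

a = 92, b = 8, c = 4
log_b(a) = log_8(92) = 2.1745

Case 3: c = 4 > log_8(92) = 2.1745
T(n) = O(n^4) = O(n^4)

For T(n) = 92T(n/8) + O(n^4): log_8(92) = 2.1745. This is Case 3 of the Master Theorem (c > log_b(a), work dominated by root), giving O(n^4).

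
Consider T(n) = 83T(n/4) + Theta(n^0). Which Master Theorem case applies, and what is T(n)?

Master Theorem for T(n) = 83T(n/4) + O(n^0):

a = 83, b = 4, c = 0
log_b(a) = log_4(83) = 3.1875

Case 1: c = 0 < log_4(83) = 3.1875
T(n) = O(n^(log_4 83))

For T(n) = 83T(n/4) + O(n^0): log_4(83) = 3.1875. This is Case 1 of the Master Theorem (c < log_b(a), work dominated by leaves), giving O(n^(log_4 83)).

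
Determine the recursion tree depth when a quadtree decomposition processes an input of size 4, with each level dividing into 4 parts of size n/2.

For divide and conquer with division factor 2:

Problem sizes at each level:
Level 0: 4
Level 1: 2
Level 2: 1

The root is level 0 and the size-1 base case is level 2 (the tree spans levels 0 through 2, i.e. 3 levels counting the root), so the depth is the number of divisions: log_2(4) = 2

The recursion tree depth is log_2(4) = 2. At each level, the problem size is divided by 2, so it takes 2 divisions to reduce to a base case of size 1. The algorithm makes 4 recursive calls at each level.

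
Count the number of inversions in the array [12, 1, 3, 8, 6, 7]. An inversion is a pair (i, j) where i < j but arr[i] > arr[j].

Finding inversions in [12, 1, 3, 8, 6, 7]:

(0, 1): arr[0]=12 > arr[1]=1
(0, 2): arr[0]=12 > arr[2]=3
(0, 3): arr[0]=12 > arr[3]=8
(0, 4): arr[0]=12 > arr[4]=6
(0, 5): arr[0]=12 > arr[5]=7
(3, 4): arr[3]=8 > arr[4]=6
(3, 5): arr[3]=8 > arr[5]=7

Total inversions: 7

The array has 7 inversion(s): (0,1), (0,2), (0,3), (0,4), (0,5), (3,4), (3,5). Each pair (i,j) satisfies i < j and arr[i] > arr[j].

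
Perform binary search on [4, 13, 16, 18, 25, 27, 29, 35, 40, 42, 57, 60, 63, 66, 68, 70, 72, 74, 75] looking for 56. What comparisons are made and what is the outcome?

Binary search for 56 in [4, 13, 16, 18, 25, 27, 29, 35, 40, 42, 57, 60, 63, 66, 68, 70, 72, 74, 75]:

lo=0, hi=18, mid=9, arr[mid]=42 -> 42 < 56, search right half
lo=10, hi=18, mid=14, arr[mid]=68 -> 68 > 56, search left half
lo=10, hi=13, mid=11, arr[mid]=60 -> 60 > 56, search left half
lo=10, hi=10, mid=10, arr[mid]=57 -> 57 > 56, search left half
lo=10 > hi=9, target 56 not found

Binary search determines that 56 is not in the array after 4 comparisons. The search space was exhausted without finding the target.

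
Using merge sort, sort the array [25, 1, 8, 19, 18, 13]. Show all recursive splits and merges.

Merge sort trace:

Split: [25, 1, 8, 19, 18, 13] -> [25, 1, 8] and [19, 18, 13]
  Split: [25, 1, 8] -> [25] and [1, 8]
    Split: [1, 8] -> [1] and [8]
    Merge: [1] + [8] -> [1, 8]
  Merge: [25] + [1, 8] -> [1, 8, 25]
  Split: [19, 18, 13] -> [19] and [18, 13]
    Split: [18, 13] -> [18] and [13]
    Merge: [18] + [13] -> [13, 18]
  Merge: [19] + [13, 18] -> [13, 18, 19]
Merge: [1, 8, 25] + [13, 18, 19] -> [1, 8, 13, 18, 19, 25]

Final sorted array: [1, 8, 13, 18, 19, 25]

The merge sort proceeds by recursively splitting the array and merging sorted halves.
After all merges, the sorted array is [1, 8, 13, 18, 19, 25].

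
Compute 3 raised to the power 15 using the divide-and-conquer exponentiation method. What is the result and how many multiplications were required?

Computing 3^15 by squaring (build up from 3^1; each line after the first costs one multiplication):

3^1 = 3
3^2 = (3^1)^2 = 3^2 = 9
3^3 = 3 * 3^2 = 3 * 9 = 27
3^6 = (3^3)^2 = 27^2 = 729
3^7 = 3 * 3^6 = 3 * 729 = 2187
3^14 = (3^7)^2 = 2187^2 = 4782969
3^15 = 3 * 3^14 = 3 * 4782969 = 14348907

Result: 14348907
Multiplications needed: 6 (6 lines after 3^1)

3^15 = 14348907. Using exponentiation by squaring, this requires 6 multiplications. The key idea: if the exponent is even, square the half-power; if odd, multiply by the base once.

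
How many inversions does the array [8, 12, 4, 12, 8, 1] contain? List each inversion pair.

Finding inversions in [8, 12, 4, 12, 8, 1]:

(0, 2): arr[0]=8 > arr[2]=4
(0, 5): arr[0]=8 > arr[5]=1
(1, 2): arr[1]=12 > arr[2]=4
(1, 4): arr[1]=12 > arr[4]=8
(1, 5): arr[1]=12 > arr[5]=1
(2, 5): arr[2]=4 > arr[5]=1
(3, 4): arr[3]=12 > arr[4]=8
(3, 5): arr[3]=12 > arr[5]=1
(4, 5): arr[4]=8 > arr[5]=1

Total inversions: 9

The array has 9 inversion(s): (0,2), (0,5), (1,2), (1,4), (1,5), (2,5), (3,4), (3,5), (4,5). Each pair (i,j) satisfies i < j and arr[i] > arr[j].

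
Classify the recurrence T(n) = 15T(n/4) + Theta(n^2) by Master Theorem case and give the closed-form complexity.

Master Theorem for T(n) = 15T(n/4) + O(n^2):

a = 15, b = 4, c = 2
log_b(a) = log_4(15) = 1.9534

Case 3: c = 2 > log_4(15) = 1.9534
T(n) = O(n^2) = O(n^2)

For T(n) = 15T(n/4) + O(n^2): log_4(15) = 1.9534. This is Case 3 of the Master Theorem (c > log_b(a), work dominated by root), giving O(n^2).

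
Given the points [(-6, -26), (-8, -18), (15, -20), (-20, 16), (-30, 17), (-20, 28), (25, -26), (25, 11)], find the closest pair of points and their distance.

Computing all pairwise distances among 8 points:

d((-6, -26), (-8, -18)) = 8.2462 <-- minimum
d((-6, -26), (15, -20)) = 21.8403
d((-6, -26), (-20, 16)) = 44.2719
d((-6, -26), (-30, 17)) = 49.2443
d((-6, -26), (-20, 28)) = 55.7853
d((-6, -26), (25, -26)) = 31.0
d((-6, -26), (25, 11)) = 48.2701
d((-8, -18), (15, -20)) = 23.0868
d((-8, -18), (-20, 16)) = 36.0555
d((-8, -18), (-30, 17)) = 41.3401
d((-8, -18), (-20, 28)) = 47.5395
d((-8, -18), (25, -26)) = 33.9559
d((-8, -18), (25, 11)) = 43.9318
d((15, -20), (-20, 16)) = 50.2096
d((15, -20), (-30, 17)) = 58.258
d((15, -20), (-20, 28)) = 59.4054
d((15, -20), (25, -26)) = 11.6619
d((15, -20), (25, 11)) = 32.573
d((-20, 16), (-30, 17)) = 10.0499
d((-20, 16), (-20, 28)) = 12.0
d((-20, 16), (25, -26)) = 61.5549
d((-20, 16), (25, 11)) = 45.2769
d((-30, 17), (-20, 28)) = 14.8661
d((-30, 17), (25, -26)) = 69.814
d((-30, 17), (25, 11)) = 55.3263
d((-20, 28), (25, -26)) = 70.2922
d((-20, 28), (25, 11)) = 48.1041
d((25, -26), (25, 11)) = 37.0

Closest pair: (-6, -26) and (-8, -18) with distance 8.2462

The closest pair is (-6, -26) and (-8, -18) with Euclidean distance 8.2462. For 8 points, brute-force pairwise comparison is shown above. For large n, the divide-and-conquer algorithm (sort by x, recurse on halves, check the dividing strip) achieves O(n log n).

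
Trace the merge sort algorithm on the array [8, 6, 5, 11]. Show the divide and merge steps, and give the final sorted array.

Merge sort trace:

Split: [8, 6, 5, 11] -> [8, 6] and [5, 11]
  Split: [8, 6] -> [8] and [6]
  Merge: [8] + [6] -> [6, 8]
  Split: [5, 11] -> [5] and [11]
  Merge: [5] + [11] -> [5, 11]
Merge: [6, 8] + [5, 11] -> [5, 6, 8, 11]

Final sorted array: [5, 6, 8, 11]

The merge sort proceeds by recursively splitting the array and merging sorted halves.
After all merges, the sorted array is [5, 6, 8, 11].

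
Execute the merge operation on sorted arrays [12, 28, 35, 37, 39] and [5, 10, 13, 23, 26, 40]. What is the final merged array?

Merging process:

Compare 12 vs 5: take 5 from right. Merged: [5]
Compare 12 vs 10: take 10 from right. Merged: [5, 10]
Compare 12 vs 13: take 12 from left. Merged: [5, 10, 12]
Compare 28 vs 13: take 13 from right. Merged: [5, 10, 12, 13]
Compare 28 vs 23: take 23 from right. Merged: [5, 10, 12, 13, 23]
Compare 28 vs 26: take 26 from right. Merged: [5, 10, 12, 13, 23, 26]
Compare 28 vs 40: take 28 from left. Merged: [5, 10, 12, 13, 23, 26, 28]
Compare 35 vs 40: take 35 from left. Merged: [5, 10, 12, 13, 23, 26, 28, 35]
Compare 37 vs 40: take 37 from left. Merged: [5, 10, 12, 13, 23, 26, 28, 35, 37]
Compare 39 vs 40: take 39 from left. Merged: [5, 10, 12, 13, 23, 26, 28, 35, 37, 39]
Append remaining from right: [40]. Merged: [5, 10, 12, 13, 23, 26, 28, 35, 37, 39, 40]

Final merged array: [5, 10, 12, 13, 23, 26, 28, 35, 37, 39, 40]
Total comparisons: 10

The merged array is [5, 10, 12, 13, 23, 26, 28, 35, 37, 39, 40], requiring 10 comparisons. The merge step runs in O(n) time where n is the total number of elements.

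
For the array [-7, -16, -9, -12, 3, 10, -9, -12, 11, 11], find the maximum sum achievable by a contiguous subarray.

Using Kadane's algorithm on [-7, -16, -9, -12, 3, 10, -9, -12, 11, 11]:

Scanning through the array:
Position 1 (value -16): max_ending_here = -16, max_so_far = -7
Position 2 (value -9): max_ending_here = -9, max_so_far = -7
Position 3 (value -12): max_ending_here = -12, max_so_far = -7
Position 4 (value 3): max_ending_here = 3, max_so_far = 3
Position 5 (value 10): max_ending_here = 13, max_so_far = 13
Position 6 (value -9): max_ending_here = 4, max_so_far = 13
Position 7 (value -12): max_ending_here = -8, max_so_far = 13
Position 8 (value 11): max_ending_here = 11, max_so_far = 13
Position 9 (value 11): max_ending_here = 22, max_so_far = 22

Maximum subarray: [11, 11]
Maximum sum: 22

The maximum subarray is [11, 11] with sum 22. This subarray runs from index 8 to index 9.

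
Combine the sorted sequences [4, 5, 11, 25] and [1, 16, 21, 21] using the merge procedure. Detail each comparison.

Merging process:

Compare 4 vs 1: take 1 from right. Merged: [1]
Compare 4 vs 16: take 4 from left. Merged: [1, 4]
Compare 5 vs 16: take 5 from left. Merged: [1, 4, 5]
Compare 11 vs 16: take 11 from left. Merged: [1, 4, 5, 11]
Compare 25 vs 16: take 16 from right. Merged: [1, 4, 5, 11, 16]
Compare 25 vs 21: take 21 from right. Merged: [1, 4, 5, 11, 16, 21]
Compare 25 vs 21: take 21 from right. Merged: [1, 4, 5, 11, 16, 21, 21]
Append remaining from left: [25]. Merged: [1, 4, 5, 11, 16, 21, 21, 25]

Final merged array: [1, 4, 5, 11, 16, 21, 21, 25]
Total comparisons: 7

The merged array is [1, 4, 5, 11, 16, 21, 21, 25], requiring 7 comparisons. The merge step runs in O(n) time where n is the total number of elements.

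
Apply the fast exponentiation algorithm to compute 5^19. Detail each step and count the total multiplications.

Computing 5^19 by squaring (build up from 5^1; each line after the first costs one multiplication):

5^1 = 5
5^2 = (5^1)^2 = 5^2 = 25
5^4 = (5^2)^2 = 25^2 = 625
5^8 = (5^4)^2 = 625^2 = 390625
5^9 = 5 * 5^8 = 5 * 390625 = 1953125
5^18 = (5^9)^2 = 1953125^2 = 3814697265625
5^19 = 5 * 5^18 = 5 * 3814697265625 = 19073486328125

Result: 19073486328125
Multiplications needed: 6 (6 lines after 5^1)

5^19 = 19073486328125. Using exponentiation by squaring, this requires 6 multiplications. The key idea: if the exponent is even, square the half-power; if odd, multiply by the base once.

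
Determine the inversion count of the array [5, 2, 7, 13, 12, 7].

Finding inversions in [5, 2, 7, 13, 12, 7]:

(0, 1): arr[0]=5 > arr[1]=2
(3, 4): arr[3]=13 > arr[4]=12
(3, 5): arr[3]=13 > arr[5]=7
(4, 5): arr[4]=12 > arr[5]=7

Total inversions: 4

The array has 4 inversion(s): (0,1), (3,4), (3,5), (4,5). Each pair (i,j) satisfies i < j and arr[i] > arr[j].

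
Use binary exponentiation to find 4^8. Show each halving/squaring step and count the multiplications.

Computing 4^8 by squaring (build up from 4^1; each line after the first costs one multiplication):

4^1 = 4
4^2 = (4^1)^2 = 4^2 = 16
4^4 = (4^2)^2 = 16^2 = 256
4^8 = (4^4)^2 = 256^2 = 65536

Result: 65536
Multiplications needed: 3 (3 lines after 4^1)

4^8 = 65536. Using exponentiation by squaring, this requires 3 multiplications. The key idea: if the exponent is even, square the half-power; if odd, multiply by the base once.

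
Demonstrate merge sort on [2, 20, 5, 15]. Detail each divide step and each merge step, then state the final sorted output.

Merge sort trace:

Split: [2, 20, 5, 15] -> [2, 20] and [5, 15]
  Split: [2, 20] -> [2] and [20]
  Merge: [2] + [20] -> [2, 20]
  Split: [5, 15] -> [5] and [15]
  Merge: [5] + [15] -> [5, 15]
Merge: [2, 20] + [5, 15] -> [2, 5, 15, 20]

Final sorted array: [2, 5, 15, 20]

The merge sort proceeds by recursively splitting the array and merging sorted halves.
After all merges, the sorted array is [2, 5, 15, 20].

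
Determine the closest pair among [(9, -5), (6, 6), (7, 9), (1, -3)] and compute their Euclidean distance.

Computing all pairwise distances among 4 points:

d((9, -5), (6, 6)) = 11.4018
d((9, -5), (7, 9)) = 14.1421
d((9, -5), (1, -3)) = 8.2462
d((6, 6), (7, 9)) = 3.1623 <-- minimum
d((6, 6), (1, -3)) = 10.2956
d((7, 9), (1, -3)) = 13.4164

Closest pair: (6, 6) and (7, 9) with distance 3.1623

The closest pair is (6, 6) and (7, 9) with Euclidean distance 3.1623. For 4 points, brute-force pairwise comparison is shown above. For large n, the divide-and-conquer algorithm (sort by x, recurse on halves, check the dividing strip) achieves O(n log n).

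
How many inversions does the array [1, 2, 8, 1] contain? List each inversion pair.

Finding inversions in [1, 2, 8, 1]:

(1, 3): arr[1]=2 > arr[3]=1
(2, 3): arr[2]=8 > arr[3]=1

Total inversions: 2

The array has 2 inversion(s): (1,3), (2,3). Each pair (i,j) satisfies i < j and arr[i] > arr[j].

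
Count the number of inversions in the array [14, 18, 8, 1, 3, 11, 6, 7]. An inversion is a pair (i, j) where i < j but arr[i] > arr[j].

Finding inversions in [14, 18, 8, 1, 3, 11, 6, 7]:

(0, 2): arr[0]=14 > arr[2]=8
(0, 3): arr[0]=14 > arr[3]=1
(0, 4): arr[0]=14 > arr[4]=3
(0, 5): arr[0]=14 > arr[5]=11
(0, 6): arr[0]=14 > arr[6]=6
(0, 7): arr[0]=14 > arr[7]=7
(1, 2): arr[1]=18 > arr[2]=8
(1, 3): arr[1]=18 > arr[3]=1
(1, 4): arr[1]=18 > arr[4]=3
(1, 5): arr[1]=18 > arr[5]=11
(1, 6): arr[1]=18 > arr[6]=6
(1, 7): arr[1]=18 > arr[7]=7
(2, 3): arr[2]=8 > arr[3]=1
(2, 4): arr[2]=8 > arr[4]=3
(2, 6): arr[2]=8 > arr[6]=6
(2, 7): arr[2]=8 > arr[7]=7
(5, 6): arr[5]=11 > arr[6]=6
(5, 7): arr[5]=11 > arr[7]=7

Total inversions: 18

The array has 18 inversion(s): (0,2), (0,3), (0,4), (0,5), (0,6), (0,7), (1,2), (1,3), (1,4), (1,5), (1,6), (1,7), (2,3), (2,4), (2,6), (2,7), (5,6), (5,7). Each pair (i,j) satisfies i < j and arr[i] > arr[j].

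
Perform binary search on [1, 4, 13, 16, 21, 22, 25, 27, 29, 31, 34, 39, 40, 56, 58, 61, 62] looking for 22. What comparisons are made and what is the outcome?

Binary search for 22 in [1, 4, 13, 16, 21, 22, 25, 27, 29, 31, 34, 39, 40, 56, 58, 61, 62]:

lo=0, hi=16, mid=8, arr[mid]=29 -> 29 > 22, search left half
lo=0, hi=7, mid=3, arr[mid]=16 -> 16 < 22, search right half
lo=4, hi=7, mid=5, arr[mid]=22 -> Found target at index 5!

Binary search finds 22 at index 5 after 3 comparisons. The search repeatedly halves the search space by comparing with the middle element.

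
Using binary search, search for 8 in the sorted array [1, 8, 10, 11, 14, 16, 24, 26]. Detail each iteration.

Binary search for 8 in [1, 8, 10, 11, 14, 16, 24, 26]:

lo=0, hi=7, mid=3, arr[mid]=11 -> 11 > 8, search left half
lo=0, hi=2, mid=1, arr[mid]=8 -> Found target at index 1!

Binary search finds 8 at index 1 after 2 comparisons. The search repeatedly halves the search space by comparing with the middle element.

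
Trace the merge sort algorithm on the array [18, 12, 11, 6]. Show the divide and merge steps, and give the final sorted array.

Merge sort trace:

Split: [18, 12, 11, 6] -> [18, 12] and [11, 6]
  Split: [18, 12] -> [18] and [12]
  Merge: [18] + [12] -> [12, 18]
  Split: [11, 6] -> [11] and [6]
  Merge: [11] + [6] -> [6, 11]
Merge: [12, 18] + [6, 11] -> [6, 11, 12, 18]

Final sorted array: [6, 11, 12, 18]

The merge sort proceeds by recursively splitting the array and merging sorted halves.
After all merges, the sorted array is [6, 11, 12, 18].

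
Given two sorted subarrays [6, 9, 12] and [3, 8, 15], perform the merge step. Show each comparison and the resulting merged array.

Merging process:

Compare 6 vs 3: take 3 from right. Merged: [3]
Compare 6 vs 8: take 6 from left. Merged: [3, 6]
Compare 9 vs 8: take 8 from right. Merged: [3, 6, 8]
Compare 9 vs 15: take 9 from left. Merged: [3, 6, 8, 9]
Compare 12 vs 15: take 12 from left. Merged: [3, 6, 8, 9, 12]
Append remaining from right: [15]. Merged: [3, 6, 8, 9, 12, 15]

Final merged array: [3, 6, 8, 9, 12, 15]
Total comparisons: 5

The merged array is [3, 6, 8, 9, 12, 15], requiring 5 comparisons. The merge step runs in O(n) time where n is the total number of elements.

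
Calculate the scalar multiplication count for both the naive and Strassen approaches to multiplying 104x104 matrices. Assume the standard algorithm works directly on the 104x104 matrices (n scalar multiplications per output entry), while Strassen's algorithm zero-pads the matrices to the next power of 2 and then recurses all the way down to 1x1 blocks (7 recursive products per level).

Matrix multiplication for 104x104 matrices:

Strassen's algorithm requires power-of-2 dimensions. Pad 104x104 to 128x128 (next power of 2).

Standard algorithm: 104^3 = 1124864 multiplications
Strassen's algorithm: 7^(log2(128)) = 7^7 = 823543 multiplications
Savings: 1124864 - 823543 = 301321 multiplications

Standard: 1124864 multiplications (104^3). Strassen: 823543 multiplications (7^7, after padding to 128x128). Strassen reduces 8 recursive multiplications to 7 at each level.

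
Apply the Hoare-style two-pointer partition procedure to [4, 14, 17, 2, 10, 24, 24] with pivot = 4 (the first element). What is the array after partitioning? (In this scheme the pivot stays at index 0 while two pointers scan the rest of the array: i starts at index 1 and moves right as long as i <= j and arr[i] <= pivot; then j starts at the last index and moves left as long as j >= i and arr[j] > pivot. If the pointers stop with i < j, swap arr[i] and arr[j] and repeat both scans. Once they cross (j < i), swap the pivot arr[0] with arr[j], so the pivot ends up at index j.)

Hoare-style two-pointer partition with pivot = 4:

Initial array: [4, 14, 17, 2, 10, 24, 24]

Pointers start at i = 1, j = 6.
i stops at index 1 (arr[1]=14 > 4), j stops at index 3 (arr[3]=2 <= 4): swap arr[1] and arr[3], array becomes [4, 2, 17, 14, 10, 24, 24]
i ends at 2, j ends at 1: the pointers have crossed (j < i), so scanning stops.

Swap pivot arr[0] with arr[1] to place pivot at position 1: [2, 4, 17, 14, 10, 24, 24]
Pivot position: 1

After partitioning with pivot 4, the array becomes [2, 4, 17, 14, 10, 24, 24]. The pivot is placed at index 1. All elements to the left of the pivot are <= 4, and all elements to the right are > 4.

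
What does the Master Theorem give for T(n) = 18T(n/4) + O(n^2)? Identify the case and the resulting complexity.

Master Theorem for T(n) = 18T(n/4) + O(n^2):

a = 18, b = 4, c = 2
log_b(a) = log_4(18) = 2.0850

Case 1: c = 2 < log_4(18) = 2.0850
T(n) = O(n^(log_4 18))

For T(n) = 18T(n/4) + O(n^2): log_4(18) = 2.0850. This is Case 1 of the Master Theorem (c < log_b(a), work dominated by leaves), giving O(n^(log_4 18)).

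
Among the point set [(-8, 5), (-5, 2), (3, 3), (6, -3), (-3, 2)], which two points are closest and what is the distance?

Computing all pairwise distances among 5 points:

d((-8, 5), (-5, 2)) = 4.2426
d((-8, 5), (3, 3)) = 11.1803
d((-8, 5), (6, -3)) = 16.1245
d((-8, 5), (-3, 2)) = 5.831
d((-5, 2), (3, 3)) = 8.0623
d((-5, 2), (6, -3)) = 12.083
d((-5, 2), (-3, 2)) = 2.0 <-- minimum
d((3, 3), (6, -3)) = 6.7082
d((3, 3), (-3, 2)) = 6.0828
d((6, -3), (-3, 2)) = 10.2956

Closest pair: (-5, 2) and (-3, 2) with distance 2.0

The closest pair is (-5, 2) and (-3, 2) with Euclidean distance 2.0. For 5 points, brute-force pairwise comparison is shown above. For large n, the divide-and-conquer algorithm (sort by x, recurse on halves, check the dividing strip) achieves O(n log n).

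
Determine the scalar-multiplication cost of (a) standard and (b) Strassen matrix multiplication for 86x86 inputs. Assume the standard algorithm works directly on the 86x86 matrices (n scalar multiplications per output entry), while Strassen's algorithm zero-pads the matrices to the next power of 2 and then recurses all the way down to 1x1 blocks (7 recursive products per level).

Matrix multiplication for 86x86 matrices:

Strassen's algorithm requires power-of-2 dimensions. Pad 86x86 to 128x128 (next power of 2).

Standard algorithm: 86^3 = 636056 multiplications
Strassen's algorithm: 7^(log2(128)) = 7^7 = 823543 multiplications
Difference: 636056 - 823543 = -187487 (Strassen uses MORE here due to padding overhead — for small or just-over-power-of-2 n, padding can outweigh the per-level savings)

Standard: 636056 multiplications (86^3). Strassen: 823543 multiplications (7^7, after padding to 128x128). Strassen reduces 8 recursive multiplications to 7 at each level.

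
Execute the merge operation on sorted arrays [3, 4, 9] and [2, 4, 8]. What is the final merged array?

Merging process:

Compare 3 vs 2: take 2 from right. Merged: [2]
Compare 3 vs 4: take 3 from left. Merged: [2, 3]
Compare 4 vs 4: take 4 from left. Merged: [2, 3, 4]
Compare 9 vs 4: take 4 from right. Merged: [2, 3, 4, 4]
Compare 9 vs 8: take 8 from right. Merged: [2, 3, 4, 4, 8]
Append remaining from left: [9]. Merged: [2, 3, 4, 4, 8, 9]

Final merged array: [2, 3, 4, 4, 8, 9]
Total comparisons: 5

The merged array is [2, 3, 4, 4, 8, 9], requiring 5 comparisons. The merge step runs in O(n) time where n is the total number of elements.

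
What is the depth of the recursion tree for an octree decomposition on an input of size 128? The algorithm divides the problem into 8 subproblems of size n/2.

For divide and conquer with division factor 2:

Problem sizes at each level:
Level 0: 128
Level 1: 64
Level 2: 32
Level 3: 16
Level 4: 8
Level 5: 4
Level 6: 2
Level 7: 1

The root is level 0 and the size-1 base case is level 7 (the tree spans levels 0 through 7, i.e. 8 levels counting the root), so the depth is the number of divisions: log_2(128) = 7

The recursion tree depth is log_2(128) = 7. At each level, the problem size is divided by 2, so it takes 7 divisions to reduce to a base case of size 1. The algorithm makes 8 recursive calls at each level.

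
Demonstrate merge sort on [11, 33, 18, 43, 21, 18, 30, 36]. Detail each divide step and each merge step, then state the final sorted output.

Merge sort trace:

Split: [11, 33, 18, 43, 21, 18, 30, 36] -> [11, 33, 18, 43] and [21, 18, 30, 36]
  Split: [11, 33, 18, 43] -> [11, 33] and [18, 43]
    Split: [11, 33] -> [11] and [33]
    Merge: [11] + [33] -> [11, 33]
    Split: [18, 43] -> [18] and [43]
    Merge: [18] + [43] -> [18, 43]
  Merge: [11, 33] + [18, 43] -> [11, 18, 33, 43]
  Split: [21, 18, 30, 36] -> [21, 18] and [30, 36]
    Split: [21, 18] -> [21] and [18]
    Merge: [21] + [18] -> [18, 21]
    Split: [30, 36] -> [30] and [36]
    Merge: [30] + [36] -> [30, 36]
  Merge: [18, 21] + [30, 36] -> [18, 21, 30, 36]
Merge: [11, 18, 33, 43] + [18, 21, 30, 36] -> [11, 18, 18, 21, 30, 33, 36, 43]

Final sorted array: [11, 18, 18, 21, 30, 33, 36, 43]

The merge sort proceeds by recursively splitting the array and merging sorted halves.
After all merges, the sorted array is [11, 18, 18, 21, 30, 33, 36, 43].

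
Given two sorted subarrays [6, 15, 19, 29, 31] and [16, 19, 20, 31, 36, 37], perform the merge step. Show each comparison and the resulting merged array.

Merging process:

Compare 6 vs 16: take 6 from left. Merged: [6]
Compare 15 vs 16: take 15 from left. Merged: [6, 15]
Compare 19 vs 16: take 16 from right. Merged: [6, 15, 16]
Compare 19 vs 19: take 19 from left. Merged: [6, 15, 16, 19]
Compare 29 vs 19: take 19 from right. Merged: [6, 15, 16, 19, 19]
Compare 29 vs 20: take 20 from right. Merged: [6, 15, 16, 19, 19, 20]
Compare 29 vs 31: take 29 from left. Merged: [6, 15, 16, 19, 19, 20, 29]
Compare 31 vs 31: take 31 from left. Merged: [6, 15, 16, 19, 19, 20, 29, 31]
Append remaining from right: [31, 36, 37]. Merged: [6, 15, 16, 19, 19, 20, 29, 31, 31, 36, 37]

Final merged array: [6, 15, 16, 19, 19, 20, 29, 31, 31, 36, 37]
Total comparisons: 8

The merged array is [6, 15, 16, 19, 19, 20, 29, 31, 31, 36, 37], requiring 8 comparisons. The merge step runs in O(n) time where n is the total number of elements.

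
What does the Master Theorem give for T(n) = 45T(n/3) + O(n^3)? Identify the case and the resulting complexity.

Master Theorem for T(n) = 45T(n/3) + O(n^3):

a = 45, b = 3, c = 3
log_b(a) = log_3(45) = 3.4650

Case 1: c = 3 < log_3(45) = 3.4650
T(n) = O(n^(log_3 45))

For T(n) = 45T(n/3) + O(n^3): log_3(45) = 3.4650. This is Case 1 of the Master Theorem (c < log_b(a), work dominated by leaves), giving O(n^(log_3 45)).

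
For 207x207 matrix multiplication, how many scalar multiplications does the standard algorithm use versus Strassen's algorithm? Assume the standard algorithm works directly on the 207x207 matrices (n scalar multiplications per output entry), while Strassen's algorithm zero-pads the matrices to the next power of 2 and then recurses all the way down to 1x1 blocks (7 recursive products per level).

Matrix multiplication for 207x207 matrices:

Strassen's algorithm requires power-of-2 dimensions. Pad 207x207 to 256x256 (next power of 2).

Standard algorithm: 207^3 = 8869743 multiplications
Strassen's algorithm: 7^(log2(256)) = 7^8 = 5764801 multiplications
Savings: 8869743 - 5764801 = 3104942 multiplications

Standard: 8869743 multiplications (207^3). Strassen: 5764801 multiplications (7^8, after padding to 256x256). Strassen reduces 8 recursive multiplications to 7 at each level.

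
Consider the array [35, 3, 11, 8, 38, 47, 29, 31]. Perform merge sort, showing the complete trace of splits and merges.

Merge sort trace:

Split: [35, 3, 11, 8, 38, 47, 29, 31] -> [35, 3, 11, 8] and [38, 47, 29, 31]
  Split: [35, 3, 11, 8] -> [35, 3] and [11, 8]
    Split: [35, 3] -> [35] and [3]
    Merge: [35] + [3] -> [3, 35]
    Split: [11, 8] -> [11] and [8]
    Merge: [11] + [8] -> [8, 11]
  Merge: [3, 35] + [8, 11] -> [3, 8, 11, 35]
  Split: [38, 47, 29, 31] -> [38, 47] and [29, 31]
    Split: [38, 47] -> [38] and [47]
    Merge: [38] + [47] -> [38, 47]
    Split: [29, 31] -> [29] and [31]
    Merge: [29] + [31] -> [29, 31]
  Merge: [38, 47] + [29, 31] -> [29, 31, 38, 47]
Merge: [3, 8, 11, 35] + [29, 31, 38, 47] -> [3, 8, 11, 29, 31, 35, 38, 47]

Final sorted array: [3, 8, 11, 29, 31, 35, 38, 47]

The merge sort proceeds by recursively splitting the array and merging sorted halves.
After all merges, the sorted array is [3, 8, 11, 29, 31, 35, 38, 47].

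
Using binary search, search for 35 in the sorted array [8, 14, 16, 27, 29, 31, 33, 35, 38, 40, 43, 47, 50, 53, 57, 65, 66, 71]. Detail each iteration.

Binary search for 35 in [8, 14, 16, 27, 29, 31, 33, 35, 38, 40, 43, 47, 50, 53, 57, 65, 66, 71]:

lo=0, hi=17, mid=8, arr[mid]=38 -> 38 > 35, search left half
lo=0, hi=7, mid=3, arr[mid]=27 -> 27 < 35, search right half
lo=4, hi=7, mid=5, arr[mid]=31 -> 31 < 35, search right half
lo=6, hi=7, mid=6, arr[mid]=33 -> 33 < 35, search right half
lo=7, hi=7, mid=7, arr[mid]=35 -> Found target at index 7!

Binary search finds 35 at index 7 after 5 comparisons. The search repeatedly halves the search space by comparing with the middle element.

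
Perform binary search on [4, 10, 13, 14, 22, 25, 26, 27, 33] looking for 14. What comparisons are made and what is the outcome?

Binary search for 14 in [4, 10, 13, 14, 22, 25, 26, 27, 33]:

lo=0, hi=8, mid=4, arr[mid]=22 -> 22 > 14, search left half
lo=0, hi=3, mid=1, arr[mid]=10 -> 10 < 14, search right half
lo=2, hi=3, mid=2, arr[mid]=13 -> 13 < 14, search right half
lo=3, hi=3, mid=3, arr[mid]=14 -> Found target at index 3!

Binary search finds 14 at index 3 after 4 comparisons. The search repeatedly halves the search space by comparing with the middle element.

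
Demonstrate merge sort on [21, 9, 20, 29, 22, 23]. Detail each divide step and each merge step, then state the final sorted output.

Merge sort trace:

Split: [21, 9, 20, 29, 22, 23] -> [21, 9, 20] and [29, 22, 23]
  Split: [21, 9, 20] -> [21] and [9, 20]
    Split: [9, 20] -> [9] and [20]
    Merge: [9] + [20] -> [9, 20]
  Merge: [21] + [9, 20] -> [9, 20, 21]
  Split: [29, 22, 23] -> [29] and [22, 23]
    Split: [22, 23] -> [22] and [23]
    Merge: [22] + [23] -> [22, 23]
  Merge: [29] + [22, 23] -> [22, 23, 29]
Merge: [9, 20, 21] + [22, 23, 29] -> [9, 20, 21, 22, 23, 29]

Final sorted array: [9, 20, 21, 22, 23, 29]

The merge sort proceeds by recursively splitting the array and merging sorted halves.
After all merges, the sorted array is [9, 20, 21, 22, 23, 29].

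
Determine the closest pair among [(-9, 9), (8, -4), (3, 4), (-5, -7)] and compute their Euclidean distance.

Computing all pairwise distances among 4 points:

d((-9, 9), (8, -4)) = 21.4009
d((-9, 9), (3, 4)) = 13.0
d((-9, 9), (-5, -7)) = 16.4924
d((8, -4), (3, 4)) = 9.434 <-- minimum
d((8, -4), (-5, -7)) = 13.3417
d((3, 4), (-5, -7)) = 13.6015

Closest pair: (8, -4) and (3, 4) with distance 9.434

The closest pair is (8, -4) and (3, 4) with Euclidean distance 9.434. For 4 points, brute-force pairwise comparison is shown above. For large n, the divide-and-conquer algorithm (sort by x, recurse on halves, check the dividing strip) achieves O(n log n).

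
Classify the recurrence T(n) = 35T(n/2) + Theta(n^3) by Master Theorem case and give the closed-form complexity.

Master Theorem for T(n) = 35T(n/2) + O(n^3):

a = 35, b = 2, c = 3
log_b(a) = log_2(35) = 5.1293

Case 1: c = 3 < log_2(35) = 5.1293
T(n) = O(n^(log_2 35))

For T(n) = 35T(n/2) + O(n^3): log_2(35) = 5.1293. This is Case 1 of the Master Theorem (c < log_b(a), work dominated by leaves), giving O(n^(log_2 35)).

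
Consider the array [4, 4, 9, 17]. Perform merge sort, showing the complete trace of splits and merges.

Merge sort trace:

Split: [4, 4, 9, 17] -> [4, 4] and [9, 17]
  Split: [4, 4] -> [4] and [4]
  Merge: [4] + [4] -> [4, 4]
  Split: [9, 17] -> [9] and [17]
  Merge: [9] + [17] -> [9, 17]
Merge: [4, 4] + [9, 17] -> [4, 4, 9, 17]

Final sorted array: [4, 4, 9, 17]

The merge sort proceeds by recursively splitting the array and merging sorted halves.
After all merges, the sorted array is [4, 4, 9, 17].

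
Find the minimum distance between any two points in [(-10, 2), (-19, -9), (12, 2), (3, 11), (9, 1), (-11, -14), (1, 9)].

Computing all pairwise distances among 7 points:

d((-10, 2), (-19, -9)) = 14.2127
d((-10, 2), (12, 2)) = 22.0
d((-10, 2), (3, 11)) = 15.8114
d((-10, 2), (9, 1)) = 19.0263
d((-10, 2), (-11, -14)) = 16.0312
d((-10, 2), (1, 9)) = 13.0384
d((-19, -9), (12, 2)) = 32.8938
d((-19, -9), (3, 11)) = 29.7321
d((-19, -9), (9, 1)) = 29.7321
d((-19, -9), (-11, -14)) = 9.434
d((-19, -9), (1, 9)) = 26.9072
d((12, 2), (3, 11)) = 12.7279
d((12, 2), (9, 1)) = 3.1623
d((12, 2), (-11, -14)) = 28.0179
d((12, 2), (1, 9)) = 13.0384
d((3, 11), (9, 1)) = 11.6619
d((3, 11), (-11, -14)) = 28.6531
d((3, 11), (1, 9)) = 2.8284 <-- minimum
d((9, 1), (-11, -14)) = 25.0
d((9, 1), (1, 9)) = 11.3137
d((-11, -14), (1, 9)) = 25.9422

Closest pair: (3, 11) and (1, 9) with distance 2.8284

The closest pair is (3, 11) and (1, 9) with Euclidean distance 2.8284. For 7 points, brute-force pairwise comparison is shown above. For large n, the divide-and-conquer algorithm (sort by x, recurse on halves, check the dividing strip) achieves O(n log n).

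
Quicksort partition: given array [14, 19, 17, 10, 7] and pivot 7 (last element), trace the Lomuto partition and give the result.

Lomuto partition with pivot = 7:

Initial array: [14, 19, 17, 10, 7]

arr[0]=14 > 7: no swap
arr[1]=19 > 7: no swap
arr[2]=17 > 7: no swap
arr[3]=10 > 7: no swap

Place pivot at position 0: [7, 19, 17, 10, 14]
Pivot position: 0

After partitioning with pivot 7, the array becomes [7, 19, 17, 10, 14]. The pivot is placed at index 0. All elements to the left of the pivot are <= 7, and all elements to the right are > 7.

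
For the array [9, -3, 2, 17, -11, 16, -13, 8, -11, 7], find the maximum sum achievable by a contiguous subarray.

Using Kadane's algorithm on [9, -3, 2, 17, -11, 16, -13, 8, -11, 7]:

Scanning through the array:
Position 1 (value -3): max_ending_here = 6, max_so_far = 9
Position 2 (value 2): max_ending_here = 8, max_so_far = 9
Position 3 (value 17): max_ending_here = 25, max_so_far = 25
Position 4 (value -11): max_ending_here = 14, max_so_far = 25
Position 5 (value 16): max_ending_here = 30, max_so_far = 30
Position 6 (value -13): max_ending_here = 17, max_so_far = 30
Position 7 (value 8): max_ending_here = 25, max_so_far = 30
Position 8 (value -11): max_ending_here = 14, max_so_far = 30
Position 9 (value 7): max_ending_here = 21, max_so_far = 30

Maximum subarray: [9, -3, 2, 17, -11, 16]
Maximum sum: 30

The maximum subarray is [9, -3, 2, 17, -11, 16] with sum 30. This subarray runs from index 0 to index 5.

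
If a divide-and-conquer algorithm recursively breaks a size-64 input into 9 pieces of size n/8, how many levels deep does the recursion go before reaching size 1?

For divide and conquer with division factor 8:

Problem sizes at each level:
Level 0: 64
Level 1: 8
Level 2: 1

The root is level 0 and the size-1 base case is level 2 (the tree spans levels 0 through 2, i.e. 3 levels counting the root), so the depth is the number of divisions: log_8(64) = 2

The recursion tree depth is log_8(64) = 2. At each level, the problem size is divided by 8, so it takes 2 divisions to reduce to a base case of size 1. The algorithm makes 9 recursive calls at each level.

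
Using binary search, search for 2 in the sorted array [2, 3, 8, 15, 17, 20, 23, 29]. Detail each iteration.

Binary search for 2 in [2, 3, 8, 15, 17, 20, 23, 29]:

lo=0, hi=7, mid=3, arr[mid]=15 -> 15 > 2, search left half
lo=0, hi=2, mid=1, arr[mid]=3 -> 3 > 2, search left half
lo=0, hi=0, mid=0, arr[mid]=2 -> Found target at index 0!

Binary search finds 2 at index 0 after 3 comparisons. The search repeatedly halves the search space by comparing with the middle element.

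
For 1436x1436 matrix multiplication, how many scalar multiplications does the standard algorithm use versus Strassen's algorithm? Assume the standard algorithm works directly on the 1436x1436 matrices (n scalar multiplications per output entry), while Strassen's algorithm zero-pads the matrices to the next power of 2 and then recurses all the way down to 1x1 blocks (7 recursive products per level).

Matrix multiplication for 1436x1436 matrices:

Strassen's algorithm requires power-of-2 dimensions. Pad 1436x1436 to 2048x2048 (next power of 2).

Standard algorithm: 1436^3 = 2961169856 multiplications
Strassen's algorithm: 7^(log2(2048)) = 7^11 = 1977326743 multiplications
Savings: 2961169856 - 1977326743 = 983843113 multiplications

Standard: 2961169856 multiplications (1436^3). Strassen: 1977326743 multiplications (7^11, after padding to 2048x2048). Strassen reduces 8 recursive multiplications to 7 at each level.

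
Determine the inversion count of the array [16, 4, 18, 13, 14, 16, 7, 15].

Finding inversions in [16, 4, 18, 13, 14, 16, 7, 15]:

(0, 1): arr[0]=16 > arr[1]=4
(0, 3): arr[0]=16 > arr[3]=13
(0, 4): arr[0]=16 > arr[4]=14
(0, 6): arr[0]=16 > arr[6]=7
(0, 7): arr[0]=16 > arr[7]=15
(2, 3): arr[2]=18 > arr[3]=13
(2, 4): arr[2]=18 > arr[4]=14
(2, 5): arr[2]=18 > arr[5]=16
(2, 6): arr[2]=18 > arr[6]=7
(2, 7): arr[2]=18 > arr[7]=15
(3, 6): arr[3]=13 > arr[6]=7
(4, 6): arr[4]=14 > arr[6]=7
(5, 6): arr[5]=16 > arr[6]=7
(5, 7): arr[5]=16 > arr[7]=15

Total inversions: 14

The array has 14 inversion(s): (0,1), (0,3), (0,4), (0,6), (0,7), (2,3), (2,4), (2,5), (2,6), (2,7), (3,6), (4,6), (5,6), (5,7). Each pair (i,j) satisfies i < j and arr[i] > arr[j].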